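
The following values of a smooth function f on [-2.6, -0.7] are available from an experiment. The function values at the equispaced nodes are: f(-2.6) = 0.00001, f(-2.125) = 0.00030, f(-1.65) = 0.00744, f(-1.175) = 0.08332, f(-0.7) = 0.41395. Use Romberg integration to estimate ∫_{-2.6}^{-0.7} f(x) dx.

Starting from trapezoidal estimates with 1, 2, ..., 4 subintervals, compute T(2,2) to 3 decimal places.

0.120

T(0,0) (trapezoid, 1 panel, h=1.9000): 0.39326
T(1,0) (trapezoid, 2 panels, h=0.9500): 0.20370
T(2,0) (trapezoid, 4 panels, h=0.4750): 0.14157
T(1,1) = 0.20370 + (0.20370 − 0.39326)/3 = 0.14051
T(2,1) = 0.14157 + (0.14157 − 0.20370)/3 = 0.12086
T(2,2) = 0.12086 + (0.12086 − 0.14051)/15 = 0.11955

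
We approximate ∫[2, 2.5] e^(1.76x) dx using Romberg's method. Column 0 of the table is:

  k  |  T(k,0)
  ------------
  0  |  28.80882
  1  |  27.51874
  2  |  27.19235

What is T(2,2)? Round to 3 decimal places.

T(1,1) = 27.51874 + (27.51874 − 28.80882)/3 = 27.08871
T(2,1) = 27.19235 + (27.19235 − 27.51874)/3 = 27.08355
T(2,2) = 27.08355 + (27.08355 − 27.08871)/15 = 27.08321

27.083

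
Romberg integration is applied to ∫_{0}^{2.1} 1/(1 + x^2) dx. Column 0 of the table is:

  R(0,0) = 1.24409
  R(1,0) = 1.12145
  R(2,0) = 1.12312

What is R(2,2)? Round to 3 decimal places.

R(1,1) = 1.12145 + (1.12145 − 1.24409)/3 = 1.08057
R(2,1) = 1.12312 + (1.12312 − 1.12145)/3 = 1.12368
R(2,2) = 1.12368 + (1.12368 − 1.08057)/15 = 1.12655

1.127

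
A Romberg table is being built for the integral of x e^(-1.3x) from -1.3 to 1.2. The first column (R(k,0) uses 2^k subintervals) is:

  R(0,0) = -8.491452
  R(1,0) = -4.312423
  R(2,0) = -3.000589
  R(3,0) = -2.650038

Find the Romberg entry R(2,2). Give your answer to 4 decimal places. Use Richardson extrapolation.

R(1,1) = (4·(-4.312423) − (-8.491452)) / 3 = -2.919413
R(2,1) = (4·(-3.000589) − (-4.312423)) / 3 = -2.563311
R(2,2) = (16·(-2.563311) − (-2.919413)) / 15 = -2.539571
(Column j=1 coincides with Simpson's rule on the same nodes.)

-2.5396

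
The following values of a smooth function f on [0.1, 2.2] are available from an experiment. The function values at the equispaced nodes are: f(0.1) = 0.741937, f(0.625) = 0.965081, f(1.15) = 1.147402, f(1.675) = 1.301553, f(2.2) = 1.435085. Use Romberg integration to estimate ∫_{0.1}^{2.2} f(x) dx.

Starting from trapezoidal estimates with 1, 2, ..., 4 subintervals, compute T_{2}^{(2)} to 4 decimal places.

T_{0}^{(0)} (trapezoid, 1 panel, h=2.1000): 2.285873
T_{1}^{(0)} (trapezoid, 2 panels, h=1.0500): 2.347709
T_{2}^{(0)} (trapezoid, 4 panels, h=0.5250): 2.363837
T_{1}^{(1)} = 2.347709 + (2.347709 − 2.285873)/3 = 2.368321
T_{2}^{(1)} = 2.363837 + (2.363837 − 2.347709)/3 = 2.369213
T_{2}^{(2)} = 2.369213 + (2.369213 − 2.368321)/15 = 2.369272

2.3693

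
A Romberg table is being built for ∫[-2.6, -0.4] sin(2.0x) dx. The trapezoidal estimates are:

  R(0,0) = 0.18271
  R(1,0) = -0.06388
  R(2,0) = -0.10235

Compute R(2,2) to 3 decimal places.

Richardson extrapolation on the trapezoidal column (denominator 4−1=3):
R(1,1) = -0.06388 + (-0.06388 − 0.18271)/3 = -0.14608
R(2,1) = -0.10235 + (-0.10235 − (-0.06388))/3 = -0.11517
R(2,2) = -0.11517 + (-0.11517 − (-0.14608))/15 = -0.11311

-0.113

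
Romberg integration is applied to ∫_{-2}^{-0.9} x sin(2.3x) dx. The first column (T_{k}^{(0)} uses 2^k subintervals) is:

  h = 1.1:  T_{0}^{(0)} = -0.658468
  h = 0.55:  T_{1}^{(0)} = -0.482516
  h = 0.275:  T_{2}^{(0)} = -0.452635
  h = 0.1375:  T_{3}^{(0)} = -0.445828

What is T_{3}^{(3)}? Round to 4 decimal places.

-0.4436

Richardson extrapolation on the trapezoidal column (denominator 4−1=3):
T_{1}^{(1)} = (4·(-0.482516) − (-0.658468)) / 3 = -0.423865
T_{2}^{(1)} = -0.452635 + (-0.452635 − (-0.482516))/3 = -0.442675
T_{3}^{(1)} = (4·(-0.445828) − (-0.452635)) / 3 = -0.443559
T_{2}^{(2)} = -0.442675 + (-0.442675 − (-0.423865))/15 = -0.443929
T_{3}^{(2)} = (16·(-0.443559) − (-0.442675)) / 15 = -0.443618
T_{3}^{(3)} = -0.443618 + (-0.443618 − (-0.443929))/63 = -0.443613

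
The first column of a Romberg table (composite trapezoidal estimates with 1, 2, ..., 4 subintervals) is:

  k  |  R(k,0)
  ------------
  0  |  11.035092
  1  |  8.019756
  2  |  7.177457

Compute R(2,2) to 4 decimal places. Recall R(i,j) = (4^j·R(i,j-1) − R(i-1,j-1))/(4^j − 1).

R(1,1) = (4·8.019756 − 11.035092) / 3 = 7.014644
R(2,1) = (4·7.177457 − 8.019756) / 3 = 6.896691
R(2,2) = (16·6.896691 − 7.014644) / 15 = 6.888827

6.8888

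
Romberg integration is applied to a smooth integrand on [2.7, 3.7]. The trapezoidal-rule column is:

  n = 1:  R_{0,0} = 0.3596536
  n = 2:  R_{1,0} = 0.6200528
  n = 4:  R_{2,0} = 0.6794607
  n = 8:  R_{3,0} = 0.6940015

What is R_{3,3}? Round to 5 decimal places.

0.69882

R_{1,1} = (4·0.6200528 − 0.3596536) / 3 = 0.7068525
R_{2,1} = (4·0.6794607 − 0.6200528) / 3 = 0.6992633
R_{3,1} = 0.6940015 + (0.6940015 − 0.6794607)/3 = 0.6988484
R_{2,2} = (16·0.6992633 − 0.7068525) / 15 = 0.6987574
R_{3,2} = 0.6988484 + (0.6988484 − 0.6992633)/15 = 0.6988207
R_{3,3} = (64·0.6988207 − 0.6987574) / 63 = 0.6988217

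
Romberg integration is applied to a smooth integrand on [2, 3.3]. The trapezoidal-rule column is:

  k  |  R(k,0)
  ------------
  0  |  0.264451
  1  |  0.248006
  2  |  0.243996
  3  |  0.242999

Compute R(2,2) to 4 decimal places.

0.2427

Richardson extrapolation on the trapezoidal column (denominator 4−1=3):
R(1,1) = 0.248006 + (0.248006 − 0.264451)/3 = 0.242524
R(2,1) = 0.243996 + (0.243996 − 0.248006)/3 = 0.242659
R(2,2) = 0.242659 + (0.242659 − 0.242524)/15 = 0.242668
(Column j=1 coincides with Simpson's rule on the same nodes.)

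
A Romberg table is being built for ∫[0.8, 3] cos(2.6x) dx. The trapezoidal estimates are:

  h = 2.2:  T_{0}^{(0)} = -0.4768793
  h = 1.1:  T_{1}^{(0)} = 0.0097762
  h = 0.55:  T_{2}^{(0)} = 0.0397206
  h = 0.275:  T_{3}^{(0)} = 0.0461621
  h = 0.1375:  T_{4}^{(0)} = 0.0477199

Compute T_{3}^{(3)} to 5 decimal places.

0.04832

Richardson extrapolation on the trapezoidal column (denominator 4−1=3):
T_{1}^{(1)} = (4·0.0097762 − (-0.4768793)) / 3 = 0.1719947
T_{2}^{(1)} = 0.0397206 + (0.0397206 − 0.0097762)/3 = 0.0497021
T_{3}^{(1)} = 0.0461621 + (0.0461621 − 0.0397206)/3 = 0.0483093
T_{2}^{(2)} = (16·0.0497021 − 0.1719947) / 15 = 0.0415493
T_{3}^{(2)} = 0.0483093 + (0.0483093 − 0.0497021)/15 = 0.0482164
T_{3}^{(3)} = 0.0482164 + (0.0482164 − 0.0415493)/63 = 0.0483222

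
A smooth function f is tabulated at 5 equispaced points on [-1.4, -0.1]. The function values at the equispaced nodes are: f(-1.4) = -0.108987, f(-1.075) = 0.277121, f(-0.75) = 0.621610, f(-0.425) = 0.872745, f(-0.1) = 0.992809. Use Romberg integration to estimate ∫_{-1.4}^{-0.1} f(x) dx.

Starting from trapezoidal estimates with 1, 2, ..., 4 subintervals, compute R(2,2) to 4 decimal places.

R(0,0) (trapezoid, 1 panel, h=1.3000): 0.574484
R(1,0) (trapezoid, 2 panels, h=0.6500): 0.691289
R(2,0) (trapezoid, 4 panels, h=0.3250): 0.719351
R(1,1) = 0.691289 + (0.691289 − 0.574484)/3 = 0.730224
R(2,1) = 0.719351 + (0.719351 − 0.691289)/3 = 0.728705
R(2,2) = 0.728705 + (0.728705 − 0.730224)/15 = 0.728604

0.7286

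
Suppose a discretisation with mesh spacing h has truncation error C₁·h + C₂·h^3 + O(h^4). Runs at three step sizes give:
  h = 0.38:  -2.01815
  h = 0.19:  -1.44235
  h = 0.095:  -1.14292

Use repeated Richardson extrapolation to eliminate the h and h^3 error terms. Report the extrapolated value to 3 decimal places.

-0.840

First eliminate the h term (factor 2^1 = 2):
  B₁ = (2·(-1.44235) − (-2.01815))/1 = -0.86655
  B₂ = (2·(-1.14292) − (-1.44235))/1 = -0.84349
Then eliminate the h^3 term (factor 2^3 = 8):
  (8·(-0.84349) − (-0.86655))/7 = -0.84020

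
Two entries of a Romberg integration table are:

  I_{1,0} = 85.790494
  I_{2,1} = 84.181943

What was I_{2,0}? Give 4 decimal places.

84.5841

From I_{2,1} = (4·I_{2,0} − I_{1,0})/3, solve for I_{2,0}:
4·I_{2,0} = 3·84.181943 + 85.790494 = 338.336323
I_{2,0} = 84.584081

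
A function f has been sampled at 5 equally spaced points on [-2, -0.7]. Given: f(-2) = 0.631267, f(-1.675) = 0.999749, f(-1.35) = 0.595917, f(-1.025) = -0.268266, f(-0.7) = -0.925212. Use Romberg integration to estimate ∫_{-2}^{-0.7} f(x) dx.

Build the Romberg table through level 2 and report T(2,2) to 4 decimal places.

T(0,0) (trapezoid, 1 panel, h=1.3000): -0.191064
T(1,0) (trapezoid, 2 panels, h=0.6500): 0.291814
T(2,0) (trapezoid, 4 panels, h=0.3250): 0.383639
T(1,1) = 0.291814 + (0.291814 − (-0.191064))/3 = 0.452773
T(2,1) = 0.383639 + (0.383639 − 0.291814)/3 = 0.414247
T(2,2) = 0.414247 + (0.414247 − 0.452773)/15 = 0.411679

0.4117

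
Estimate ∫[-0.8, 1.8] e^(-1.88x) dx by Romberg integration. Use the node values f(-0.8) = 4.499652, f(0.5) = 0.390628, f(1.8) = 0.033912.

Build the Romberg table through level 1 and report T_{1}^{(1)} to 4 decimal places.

2.6416

T_{0}^{(0)} (trapezoid, 1 panel, h=2.6000): 5.893633
T_{1}^{(0)} (trapezoid, 2 panels, h=1.3000): 3.454633
T_{1}^{(1)} = 3.454633 + (3.454633 − 5.893633)/3 = 2.641633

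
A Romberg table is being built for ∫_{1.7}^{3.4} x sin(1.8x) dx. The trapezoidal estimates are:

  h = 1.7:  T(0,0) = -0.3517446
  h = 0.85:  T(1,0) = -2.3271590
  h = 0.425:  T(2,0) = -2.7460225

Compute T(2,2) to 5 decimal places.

-2.87898

Richardson extrapolation on the trapezoidal column (denominator 4−1=3):
T(1,1) = (4·(-2.3271590) − (-0.3517446)) / 3 = -2.9856305
T(2,1) = (4·(-2.7460225) − (-2.3271590)) / 3 = -2.8856437
T(2,2) = -2.8856437 + (-2.8856437 − (-2.9856305))/15 = -2.8789779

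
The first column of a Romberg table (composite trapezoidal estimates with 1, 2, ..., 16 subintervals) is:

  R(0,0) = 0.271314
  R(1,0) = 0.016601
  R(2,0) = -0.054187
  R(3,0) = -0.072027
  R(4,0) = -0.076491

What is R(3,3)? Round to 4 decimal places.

Richardson extrapolation on the trapezoidal column (denominator 4−1=3):
R(1,1) = (4·0.016601 − 0.271314) / 3 = -0.068303
R(2,1) = -0.054187 + (-0.054187 − 0.016601)/3 = -0.077783
R(3,1) = -0.072027 + (-0.072027 − (-0.054187))/3 = -0.077974
R(2,2) = (16·(-0.077783) − (-0.068303)) / 15 = -0.078415
R(3,2) = (16·(-0.077974) − (-0.077783)) / 15 = -0.077987
R(3,3) = -0.077987 + (-0.077987 − (-0.078415))/63 = -0.077980
(Column j=1 coincides with Simpson's rule on the same nodes.)

-0.0780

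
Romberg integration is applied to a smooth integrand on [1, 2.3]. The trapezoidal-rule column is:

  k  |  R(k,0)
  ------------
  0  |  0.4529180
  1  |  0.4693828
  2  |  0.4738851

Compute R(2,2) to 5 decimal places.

0.47542

Richardson extrapolation on the trapezoidal column (denominator 4−1=3):
R(1,1) = (4·0.4693828 − 0.4529180) / 3 = 0.4748711
R(2,1) = (4·0.4738851 − 0.4693828) / 3 = 0.4753859
R(2,2) = (16·0.4753859 − 0.4748711) / 15 = 0.4754202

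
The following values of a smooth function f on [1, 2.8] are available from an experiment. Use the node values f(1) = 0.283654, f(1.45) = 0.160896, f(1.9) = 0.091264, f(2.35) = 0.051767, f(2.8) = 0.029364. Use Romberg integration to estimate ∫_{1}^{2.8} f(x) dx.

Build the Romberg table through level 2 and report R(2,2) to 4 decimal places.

R(0,0) (trapezoid, 1 panel, h=1.8000): 0.281716
R(1,0) (trapezoid, 2 panels, h=0.9000): 0.222996
R(2,0) (trapezoid, 4 panels, h=0.4500): 0.207196
R(1,1) = 0.222996 + (0.222996 − 0.281716)/3 = 0.203423
R(2,1) = 0.207196 + (0.207196 − 0.222996)/3 = 0.201929
R(2,2) = 0.201929 + (0.201929 − 0.203423)/15 = 0.201829

0.2018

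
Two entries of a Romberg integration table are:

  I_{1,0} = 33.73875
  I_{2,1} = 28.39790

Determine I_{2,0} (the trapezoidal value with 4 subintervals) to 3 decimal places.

29.733

From I_{2,1} = (4·I_{2,0} − I_{1,0})/3, solve for I_{2,0}:
4·I_{2,0} = 3·28.39790 + 33.73875 = 118.93245
I_{2,0} = 29.73311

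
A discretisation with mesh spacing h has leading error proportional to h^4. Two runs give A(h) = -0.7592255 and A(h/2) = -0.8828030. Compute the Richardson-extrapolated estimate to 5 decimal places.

The leading error scales as h^4; refining by a factor of 2 reduces it by 2^4 = 16.
Extrapolated value = (16·A(h/2) − A(h)) / (16 − 1)
= (16·(-0.8828030) − (-0.7592255)) / 15
= -13.3656225 / 15 = -0.8910415

-0.89104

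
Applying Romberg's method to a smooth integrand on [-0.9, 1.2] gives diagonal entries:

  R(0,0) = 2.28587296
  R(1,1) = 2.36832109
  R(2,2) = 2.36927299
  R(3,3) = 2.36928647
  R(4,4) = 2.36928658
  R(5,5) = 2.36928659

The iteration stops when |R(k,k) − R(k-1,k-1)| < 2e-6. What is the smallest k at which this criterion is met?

|R(1,1) − R(0,0)| = 0.08244813 ≥ 2e-6
|R(2,2) − R(1,1)| = 0.00095190 ≥ 2e-6
|R(3,3) − R(2,2)| = 0.00001348 ≥ 2e-6
|R(4,4) − R(3,3)| = 0.00000011 < 2e-6

k = 4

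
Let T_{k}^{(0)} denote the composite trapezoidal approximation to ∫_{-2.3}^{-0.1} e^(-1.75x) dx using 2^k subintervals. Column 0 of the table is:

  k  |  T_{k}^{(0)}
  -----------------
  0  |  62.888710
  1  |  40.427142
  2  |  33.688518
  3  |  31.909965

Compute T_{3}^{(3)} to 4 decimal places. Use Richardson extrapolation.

Richardson extrapolation on the trapezoidal column (denominator 4−1=3):
T_{1}^{(1)} = (4·40.427142 − 62.888710) / 3 = 32.939953
T_{2}^{(1)} = (4·33.688518 − 40.427142) / 3 = 31.442310
T_{3}^{(1)} = (4·31.909965 − 33.688518) / 3 = 31.317114
T_{2}^{(2)} = 31.442310 + (31.442310 − 32.939953)/15 = 31.342467
T_{3}^{(2)} = 31.317114 + (31.317114 − 31.442310)/15 = 31.308768
T_{3}^{(3)} = 31.308768 + (31.308768 − 31.342467)/63 = 31.308233

31.3082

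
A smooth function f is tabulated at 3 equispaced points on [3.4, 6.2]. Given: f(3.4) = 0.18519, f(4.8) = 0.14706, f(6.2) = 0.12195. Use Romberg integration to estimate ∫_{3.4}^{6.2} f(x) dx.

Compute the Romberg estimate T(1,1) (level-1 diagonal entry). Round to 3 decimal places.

T(0,0) (trapezoid, 1 panel, h=2.8000): 0.43000
T(1,0) (trapezoid, 2 panels, h=1.4000): 0.42088
T(1,1) = 0.42088 + (0.42088 − 0.43000)/3 = 0.41784

0.418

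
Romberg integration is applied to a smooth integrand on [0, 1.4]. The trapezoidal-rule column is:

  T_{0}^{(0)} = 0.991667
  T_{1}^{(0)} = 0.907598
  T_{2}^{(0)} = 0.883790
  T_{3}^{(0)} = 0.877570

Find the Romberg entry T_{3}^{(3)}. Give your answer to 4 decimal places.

Richardson extrapolation on the trapezoidal column (denominator 4−1=3):
T_{1}^{(1)} = 0.907598 + (0.907598 − 0.991667)/3 = 0.879575
T_{2}^{(1)} = (4·0.883790 − 0.907598) / 3 = 0.875854
T_{3}^{(1)} = (4·0.877570 − 0.883790) / 3 = 0.875497
T_{2}^{(2)} = 0.875854 + (0.875854 − 0.879575)/15 = 0.875606
T_{3}^{(2)} = 0.875497 + (0.875497 − 0.875854)/15 = 0.875473
T_{3}^{(3)} = 0.875473 + (0.875473 − 0.875606)/63 = 0.875471

0.8755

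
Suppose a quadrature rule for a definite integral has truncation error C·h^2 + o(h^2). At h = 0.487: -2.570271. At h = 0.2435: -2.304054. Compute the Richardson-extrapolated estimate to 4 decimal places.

Extrapolated value = (4·A(h/2) − A(h)) / (4 − 1)
= (4·(-2.304054) − (-2.570271)) / 3
= -6.645945 / 3 = -2.215315

-2.2153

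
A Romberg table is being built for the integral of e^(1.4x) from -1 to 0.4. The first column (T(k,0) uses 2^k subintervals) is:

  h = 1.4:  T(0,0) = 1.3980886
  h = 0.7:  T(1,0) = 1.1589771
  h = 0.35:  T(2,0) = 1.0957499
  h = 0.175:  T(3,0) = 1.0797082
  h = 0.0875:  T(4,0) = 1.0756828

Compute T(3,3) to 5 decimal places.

T(1,1) = 1.1589771 + (1.1589771 − 1.3980886)/3 = 1.0792733
T(2,1) = 1.0957499 + (1.0957499 − 1.1589771)/3 = 1.0746742
T(3,1) = 1.0797082 + (1.0797082 − 1.0957499)/3 = 1.0743610
T(2,2) = (16·1.0746742 − 1.0792733) / 15 = 1.0743676
T(3,2) = 1.0743610 + (1.0743610 − 1.0746742)/15 = 1.0743401
T(3,3) = (64·1.0743401 − 1.0743676) / 63 = 1.0743397

1.07434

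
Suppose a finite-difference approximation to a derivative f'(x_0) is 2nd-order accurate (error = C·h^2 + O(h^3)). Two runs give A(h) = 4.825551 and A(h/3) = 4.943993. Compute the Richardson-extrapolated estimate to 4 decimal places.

4.9588

The leading error scales as h^2; refining by a factor of 3 reduces it by 3^2 = 9.
Extrapolated value = (9·A(h/3) − A(h)) / (9 − 1)
= (9·4.943993 − 4.825551) / 8
= 39.670386 / 8 = 4.958798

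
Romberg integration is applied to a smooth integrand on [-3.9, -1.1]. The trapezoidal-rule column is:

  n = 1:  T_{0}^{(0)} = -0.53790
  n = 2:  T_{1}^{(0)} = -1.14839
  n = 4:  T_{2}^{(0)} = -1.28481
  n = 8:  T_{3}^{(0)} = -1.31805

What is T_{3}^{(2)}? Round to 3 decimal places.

Richardson extrapolation on the trapezoidal column (denominator 4−1=3):
T_{2}^{(1)} = (4·(-1.28481) − (-1.14839)) / 3 = -1.33028
T_{3}^{(1)} = -1.31805 + (-1.31805 − (-1.28481))/3 = -1.32913
T_{3}^{(2)} = -1.32913 + (-1.32913 − (-1.33028))/15 = -1.32905
(Column j=1 coincides with Simpson's rule on the same nodes.)

-1.329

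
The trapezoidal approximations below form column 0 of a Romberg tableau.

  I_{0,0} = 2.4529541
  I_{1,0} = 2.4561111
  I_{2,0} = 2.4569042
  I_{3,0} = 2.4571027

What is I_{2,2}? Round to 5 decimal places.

2.45717

Richardson extrapolation on the trapezoidal column (denominator 4−1=3):
I_{1,1} = (4·2.4561111 − 2.4529541) / 3 = 2.4571634
I_{2,1} = 2.4569042 + (2.4569042 − 2.4561111)/3 = 2.4571686
I_{2,2} = 2.4571686 + (2.4571686 − 2.4571634)/15 = 2.4571689
(Column j=1 coincides with Simpson's rule on the same nodes.)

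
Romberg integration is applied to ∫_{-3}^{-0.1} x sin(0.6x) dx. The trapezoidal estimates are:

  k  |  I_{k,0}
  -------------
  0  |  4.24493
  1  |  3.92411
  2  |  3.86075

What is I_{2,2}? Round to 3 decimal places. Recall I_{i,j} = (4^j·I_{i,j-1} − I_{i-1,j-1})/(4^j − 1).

3.841

Richardson extrapolation on the trapezoidal column (denominator 4−1=3):
I_{1,1} = (4·3.92411 − 4.24493) / 3 = 3.81717
I_{2,1} = (4·3.86075 − 3.92411) / 3 = 3.83963
I_{2,2} = (16·3.83963 − 3.81717) / 15 = 3.84113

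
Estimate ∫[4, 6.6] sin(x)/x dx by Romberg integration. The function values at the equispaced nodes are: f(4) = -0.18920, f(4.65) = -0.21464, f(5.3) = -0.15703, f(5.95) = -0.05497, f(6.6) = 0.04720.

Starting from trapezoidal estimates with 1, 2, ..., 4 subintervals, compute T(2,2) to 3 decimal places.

T(0,0) (trapezoid, 1 panel, h=2.6000): -0.18460
T(1,0) (trapezoid, 2 panels, h=1.3000): -0.29644
T(2,0) (trapezoid, 4 panels, h=0.6500): -0.32347
T(1,1) = -0.29644 + (-0.29644 − (-0.18460))/3 = -0.33372
T(2,1) = -0.32347 + (-0.32347 − (-0.29644))/3 = -0.33248
T(2,2) = -0.33248 + (-0.33248 − (-0.33372))/15 = -0.33240

-0.332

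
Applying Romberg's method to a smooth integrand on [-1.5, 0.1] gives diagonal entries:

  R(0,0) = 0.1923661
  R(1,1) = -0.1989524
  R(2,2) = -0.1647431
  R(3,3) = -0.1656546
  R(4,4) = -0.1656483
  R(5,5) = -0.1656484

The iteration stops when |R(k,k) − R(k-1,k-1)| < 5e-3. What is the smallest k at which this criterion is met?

k = 3

|R(1,1) − R(0,0)| = 0.3913185 ≥ 5e-3
|R(2,2) − R(1,1)| = 0.0342093 ≥ 5e-3
|R(3,3) − R(2,2)| = 0.0009115 < 5e-3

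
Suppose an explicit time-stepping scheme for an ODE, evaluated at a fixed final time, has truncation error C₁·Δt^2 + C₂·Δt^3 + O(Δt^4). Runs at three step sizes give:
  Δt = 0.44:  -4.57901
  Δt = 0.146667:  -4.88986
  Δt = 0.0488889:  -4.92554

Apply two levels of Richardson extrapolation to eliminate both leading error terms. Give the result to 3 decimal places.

-4.930

First eliminate the Δt^2 term (factor 3^2 = 9):
  B₁ = (9·(-4.88986) − (-4.57901))/8 = -4.92872
  B₂ = (9·(-4.92554) − (-4.88986))/8 = -4.93000
Then eliminate the Δt^3 term (factor 3^3 = 27):
  (27·(-4.93000) − (-4.92872))/26 = -4.93005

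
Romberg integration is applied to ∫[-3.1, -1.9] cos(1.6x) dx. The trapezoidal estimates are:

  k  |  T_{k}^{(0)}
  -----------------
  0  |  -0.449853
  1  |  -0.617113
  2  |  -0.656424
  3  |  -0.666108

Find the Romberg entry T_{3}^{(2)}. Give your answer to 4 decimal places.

T_{2}^{(1)} = -0.656424 + (-0.656424 − (-0.617113))/3 = -0.669528
T_{3}^{(1)} = -0.666108 + (-0.666108 − (-0.656424))/3 = -0.669336
T_{3}^{(2)} = -0.669336 + (-0.669336 − (-0.669528))/15 = -0.669323

-0.6693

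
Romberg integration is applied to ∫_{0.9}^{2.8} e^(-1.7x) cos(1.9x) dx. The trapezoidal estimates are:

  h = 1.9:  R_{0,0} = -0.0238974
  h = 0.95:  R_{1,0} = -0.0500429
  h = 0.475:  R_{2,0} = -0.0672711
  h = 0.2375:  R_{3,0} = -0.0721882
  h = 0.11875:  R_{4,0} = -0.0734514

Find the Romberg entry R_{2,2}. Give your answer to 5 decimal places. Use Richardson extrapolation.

R_{1,1} = (4·(-0.0500429) − (-0.0238974)) / 3 = -0.0587581
R_{2,1} = (4·(-0.0672711) − (-0.0500429)) / 3 = -0.0730138
R_{2,2} = (16·(-0.0730138) − (-0.0587581)) / 15 = -0.0739642

-0.07396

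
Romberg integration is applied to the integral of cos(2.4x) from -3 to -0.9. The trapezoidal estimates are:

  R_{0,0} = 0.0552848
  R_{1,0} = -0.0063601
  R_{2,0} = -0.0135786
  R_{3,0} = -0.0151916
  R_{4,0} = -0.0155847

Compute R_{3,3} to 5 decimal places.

Richardson extrapolation on the trapezoidal column (denominator 4−1=3):
R_{1,1} = -0.0063601 + (-0.0063601 − 0.0552848)/3 = -0.0269084
R_{2,1} = -0.0135786 + (-0.0135786 − (-0.0063601))/3 = -0.0159848
R_{3,1} = (4·(-0.0151916) − (-0.0135786)) / 3 = -0.0157293
R_{2,2} = (16·(-0.0159848) − (-0.0269084)) / 15 = -0.0152566
R_{3,2} = -0.0157293 + (-0.0157293 − (-0.0159848))/15 = -0.0157123
R_{3,3} = -0.0157123 + (-0.0157123 − (-0.0152566))/63 = -0.0157195

-0.01572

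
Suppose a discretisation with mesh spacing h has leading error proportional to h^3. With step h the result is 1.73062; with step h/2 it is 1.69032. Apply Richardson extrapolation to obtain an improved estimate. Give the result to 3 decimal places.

1.685

The leading error scales as h^3; refining by a factor of 2 reduces it by 2^3 = 8.
Extrapolated value = (8·A(h/2) − A(h)) / (8 − 1)
= (8·1.69032 − 1.73062) / 7
= 11.79194 / 7 = 1.68456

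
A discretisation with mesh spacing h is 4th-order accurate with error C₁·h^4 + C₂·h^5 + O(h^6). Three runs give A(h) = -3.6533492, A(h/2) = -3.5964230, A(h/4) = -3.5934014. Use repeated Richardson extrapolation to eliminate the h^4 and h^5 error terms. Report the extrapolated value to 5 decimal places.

First eliminate the h^4 term (factor 2^4 = 16):
  B₁ = (16·(-3.5964230) − (-3.6533492))/15 = -3.5926279
  B₂ = (16·(-3.5934014) − (-3.5964230))/15 = -3.5932000
Then eliminate the h^5 term (factor 2^5 = 32):
  (32·(-3.5932000) − (-3.5926279))/31 = -3.5932185

-3.59322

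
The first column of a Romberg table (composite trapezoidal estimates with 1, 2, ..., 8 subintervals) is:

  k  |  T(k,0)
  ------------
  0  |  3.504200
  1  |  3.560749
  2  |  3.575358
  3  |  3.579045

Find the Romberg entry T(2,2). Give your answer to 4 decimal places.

Richardson extrapolation on the trapezoidal column (denominator 4−1=3):
T(1,1) = (4·3.560749 − 3.504200) / 3 = 3.579599
T(2,1) = 3.575358 + (3.575358 − 3.560749)/3 = 3.580228
T(2,2) = 3.580228 + (3.580228 − 3.579599)/15 = 3.580270

3.5803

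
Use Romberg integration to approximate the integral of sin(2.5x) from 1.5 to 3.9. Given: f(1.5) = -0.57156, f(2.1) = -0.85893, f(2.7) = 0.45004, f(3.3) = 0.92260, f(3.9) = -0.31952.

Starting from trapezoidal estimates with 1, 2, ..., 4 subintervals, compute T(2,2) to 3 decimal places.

T(0,0) (trapezoid, 1 panel, h=2.4000): -1.06930
T(1,0) (trapezoid, 2 panels, h=1.2000): 0.00540
T(2,0) (trapezoid, 4 panels, h=0.6000): 0.04090
T(1,1) = 0.00540 + (0.00540 − (-1.06930))/3 = 0.36363
T(2,1) = 0.04090 + (0.04090 − 0.00540)/3 = 0.05273
T(2,2) = 0.05273 + (0.05273 − 0.36363)/15 = 0.03200

0.032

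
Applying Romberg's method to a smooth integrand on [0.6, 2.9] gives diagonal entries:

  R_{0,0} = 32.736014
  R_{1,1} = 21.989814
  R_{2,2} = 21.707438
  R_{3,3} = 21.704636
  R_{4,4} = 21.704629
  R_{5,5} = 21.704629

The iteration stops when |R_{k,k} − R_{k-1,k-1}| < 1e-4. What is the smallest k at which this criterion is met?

k = 4

|R_{1,1} − R_{0,0}| = 10.746200 ≥ 1e-4
|R_{2,2} − R_{1,1}| = 0.282376 ≥ 1e-4
|R_{3,3} − R_{2,2}| = 0.002802 ≥ 1e-4
|R_{4,4} − R_{3,3}| = 0.000007 < 1e-4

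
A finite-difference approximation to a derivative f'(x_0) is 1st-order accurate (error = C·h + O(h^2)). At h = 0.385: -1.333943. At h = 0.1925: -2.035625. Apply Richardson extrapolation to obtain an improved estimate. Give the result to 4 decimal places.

-2.7373

The leading error scales as h; refining by a factor of 2 reduces it by 2^1 = 2.
Extrapolated value = (2·A(h/2) − A(h)) / (2 − 1)
= (2·(-2.035625) − (-1.333943)) / 1
= -2.737307 / 1 = -2.737307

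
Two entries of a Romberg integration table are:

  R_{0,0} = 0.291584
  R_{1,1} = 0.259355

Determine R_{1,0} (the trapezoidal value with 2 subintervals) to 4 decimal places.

0.2674

From R_{1,1} = (4·R_{1,0} − R_{0,0})/3, solve for R_{1,0}:
4·R_{1,0} = 3·0.259355 + 0.291584 = 1.069649
R_{1,0} = 0.267412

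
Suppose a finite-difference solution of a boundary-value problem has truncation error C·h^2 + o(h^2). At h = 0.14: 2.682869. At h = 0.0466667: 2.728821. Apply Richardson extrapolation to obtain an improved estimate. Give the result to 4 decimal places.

The leading error scales as h^2; refining by a factor of 3 reduces it by 3^2 = 9.
Extrapolated value = (9·A(h/3) − A(h)) / (9 − 1)
= (9·2.728821 − 2.682869) / 8
= 21.876520 / 8 = 2.734565

2.7346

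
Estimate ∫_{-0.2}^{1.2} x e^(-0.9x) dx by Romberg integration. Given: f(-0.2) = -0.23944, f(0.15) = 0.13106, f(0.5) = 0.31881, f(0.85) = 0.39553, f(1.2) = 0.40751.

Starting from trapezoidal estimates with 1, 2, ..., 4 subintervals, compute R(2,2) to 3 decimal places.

0.340

R(0,0) (trapezoid, 1 panel, h=1.4000): 0.11765
R(1,0) (trapezoid, 2 panels, h=0.7000): 0.28199
R(2,0) (trapezoid, 4 panels, h=0.3500): 0.32530
R(1,1) = 0.28199 + (0.28199 − 0.11765)/3 = 0.33677
R(2,1) = 0.32530 + (0.32530 − 0.28199)/3 = 0.33974
R(2,2) = 0.33974 + (0.33974 − 0.33677)/15 = 0.33994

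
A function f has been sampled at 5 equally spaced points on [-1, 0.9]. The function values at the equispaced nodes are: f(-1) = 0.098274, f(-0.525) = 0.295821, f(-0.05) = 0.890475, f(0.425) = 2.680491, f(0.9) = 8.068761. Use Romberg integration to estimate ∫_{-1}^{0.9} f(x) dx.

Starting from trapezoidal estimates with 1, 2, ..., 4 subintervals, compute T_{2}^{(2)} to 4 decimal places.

T_{0}^{(0)} (trapezoid, 1 panel, h=1.9000): 7.758683
T_{1}^{(0)} (trapezoid, 2 panels, h=0.9500): 4.725293
T_{2}^{(0)} (trapezoid, 4 panels, h=0.4750): 3.776395
T_{1}^{(1)} = 4.725293 + (4.725293 − 7.758683)/3 = 3.714163
T_{2}^{(1)} = 3.776395 + (3.776395 − 4.725293)/3 = 3.460096
T_{2}^{(2)} = 3.460096 + (3.460096 − 3.714163)/15 = 3.443158

3.4432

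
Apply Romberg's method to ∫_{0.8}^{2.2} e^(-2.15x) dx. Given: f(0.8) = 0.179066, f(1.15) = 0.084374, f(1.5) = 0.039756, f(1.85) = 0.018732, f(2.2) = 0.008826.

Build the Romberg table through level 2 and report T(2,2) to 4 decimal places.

T(0,0) (trapezoid, 1 panel, h=1.4000): 0.131524
T(1,0) (trapezoid, 2 panels, h=0.7000): 0.093591
T(2,0) (trapezoid, 4 panels, h=0.3500): 0.082883
T(1,1) = 0.093591 + (0.093591 − 0.131524)/3 = 0.080947
T(2,1) = 0.082883 + (0.082883 − 0.093591)/3 = 0.079314
T(2,2) = 0.079314 + (0.079314 − 0.080947)/15 = 0.079205

0.0792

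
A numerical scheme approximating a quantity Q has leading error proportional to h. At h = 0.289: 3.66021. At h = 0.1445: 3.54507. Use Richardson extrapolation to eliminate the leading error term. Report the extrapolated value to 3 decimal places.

The leading error scales as h; refining by a factor of 2 reduces it by 2^1 = 2.
Extrapolated value = (2·A(h/2) − A(h)) / (2 − 1)
= (2·3.54507 − 3.66021) / 1
= 3.42993 / 1 = 3.42993

3.430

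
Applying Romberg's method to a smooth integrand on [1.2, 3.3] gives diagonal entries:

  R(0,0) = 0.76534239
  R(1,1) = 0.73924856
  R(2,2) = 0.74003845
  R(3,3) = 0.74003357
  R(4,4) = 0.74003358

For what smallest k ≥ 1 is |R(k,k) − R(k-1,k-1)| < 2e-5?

|R(1,1) − R(0,0)| = 0.02609383 ≥ 2e-5
|R(2,2) − R(1,1)| = 0.00078989 ≥ 2e-5
|R(3,3) − R(2,2)| = 0.00000488 < 2e-5

k = 3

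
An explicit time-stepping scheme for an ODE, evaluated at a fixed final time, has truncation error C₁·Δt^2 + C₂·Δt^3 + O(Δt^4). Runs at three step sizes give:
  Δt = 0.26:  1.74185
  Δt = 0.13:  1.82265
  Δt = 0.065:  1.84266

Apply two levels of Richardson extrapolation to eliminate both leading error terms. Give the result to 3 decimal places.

1.849

First eliminate the Δt^2 term (factor 2^2 = 4):
  B₁ = (4·1.82265 − 1.74185)/3 = 1.84958
  B₂ = (4·1.84266 − 1.82265)/3 = 1.84933
Then eliminate the Δt^3 term (factor 2^3 = 8):
  (8·1.84933 − 1.84958)/7 = 1.84929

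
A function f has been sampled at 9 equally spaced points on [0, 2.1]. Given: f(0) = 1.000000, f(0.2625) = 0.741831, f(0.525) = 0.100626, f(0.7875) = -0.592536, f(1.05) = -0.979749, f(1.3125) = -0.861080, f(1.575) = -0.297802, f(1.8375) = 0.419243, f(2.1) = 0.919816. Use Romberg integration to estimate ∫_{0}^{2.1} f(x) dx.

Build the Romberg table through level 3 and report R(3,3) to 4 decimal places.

-0.1406

R(0,0) (trapezoid, 1 panel, h=2.1000): 2.015807
R(1,0) (trapezoid, 2 panels, h=1.0500): -0.020833
R(2,0) (trapezoid, 4 panels, h=0.5250): -0.113934
R(3,0) (trapezoid, 8 panels, h=0.2625): -0.133759
R(1,1) = -0.020833 + (-0.020833 − 2.015807)/3 = -0.699713
R(2,1) = -0.113934 + (-0.113934 − (-0.020833))/3 = -0.144968
R(3,1) = -0.133759 + (-0.133759 − (-0.113934))/3 = -0.140367
R(2,2) = -0.144968 + (-0.144968 − (-0.699713))/15 = -0.107985
R(3,2) = -0.140367 + (-0.140367 − (-0.144968))/15 = -0.140060
R(3,3) = -0.140060 + (-0.140060 − (-0.107985))/63 = -0.140569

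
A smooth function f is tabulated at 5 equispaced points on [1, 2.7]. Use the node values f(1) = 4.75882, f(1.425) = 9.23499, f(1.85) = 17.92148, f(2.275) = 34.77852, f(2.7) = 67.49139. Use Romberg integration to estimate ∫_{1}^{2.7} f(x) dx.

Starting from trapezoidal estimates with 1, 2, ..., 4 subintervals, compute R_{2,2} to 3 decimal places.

R_{0,0} (trapezoid, 1 panel, h=1.7000): 61.41268
R_{1,0} (trapezoid, 2 panels, h=0.8500): 45.93960
R_{2,0} (trapezoid, 4 panels, h=0.4250): 41.67554
R_{1,1} = 45.93960 + (45.93960 − 61.41268)/3 = 40.78191
R_{2,1} = 41.67554 + (41.67554 − 45.93960)/3 = 40.25419
R_{2,2} = 40.25419 + (40.25419 − 40.78191)/15 = 40.21901

40.219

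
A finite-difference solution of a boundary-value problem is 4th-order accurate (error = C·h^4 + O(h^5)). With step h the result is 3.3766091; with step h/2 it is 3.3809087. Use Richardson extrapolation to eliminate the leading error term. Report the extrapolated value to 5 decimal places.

3.38120

The leading error scales as h^4; refining by a factor of 2 reduces it by 2^4 = 16.
Extrapolated value = (16·A(h/2) − A(h)) / (16 − 1)
= (16·3.3809087 − 3.3766091) / 15
= 50.7179301 / 15 = 3.3811953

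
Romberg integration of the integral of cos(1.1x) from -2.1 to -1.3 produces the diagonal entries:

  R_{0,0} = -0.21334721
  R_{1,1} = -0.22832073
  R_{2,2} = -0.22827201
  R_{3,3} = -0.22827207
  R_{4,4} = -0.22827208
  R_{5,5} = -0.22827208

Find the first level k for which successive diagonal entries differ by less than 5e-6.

|R_{1,1} − R_{0,0}| = 0.01497352 ≥ 5e-6
|R_{2,2} − R_{1,1}| = 0.00004872 ≥ 5e-6
|R_{3,3} − R_{2,2}| = 0.00000006 < 5e-6

k = 3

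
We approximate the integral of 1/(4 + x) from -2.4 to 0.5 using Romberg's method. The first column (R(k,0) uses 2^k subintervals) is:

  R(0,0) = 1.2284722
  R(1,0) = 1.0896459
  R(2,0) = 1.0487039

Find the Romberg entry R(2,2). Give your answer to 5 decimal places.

R(1,1) = (4·1.0896459 − 1.2284722) / 3 = 1.0433705
R(2,1) = 1.0487039 + (1.0487039 − 1.0896459)/3 = 1.0350566
R(2,2) = (16·1.0350566 − 1.0433705) / 15 = 1.0345023
(Column j=1 coincides with Simpson's rule on the same nodes.)

1.03450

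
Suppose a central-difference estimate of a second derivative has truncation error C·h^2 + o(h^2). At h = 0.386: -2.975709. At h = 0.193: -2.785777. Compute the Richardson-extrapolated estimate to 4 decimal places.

The leading error scales as h^2; refining by a factor of 2 reduces it by 2^2 = 4.
Extrapolated value = (4·A(h/2) − A(h)) / (4 − 1)
= (4·(-2.785777) − (-2.975709)) / 3
= -8.167399 / 3 = -2.722466

-2.7225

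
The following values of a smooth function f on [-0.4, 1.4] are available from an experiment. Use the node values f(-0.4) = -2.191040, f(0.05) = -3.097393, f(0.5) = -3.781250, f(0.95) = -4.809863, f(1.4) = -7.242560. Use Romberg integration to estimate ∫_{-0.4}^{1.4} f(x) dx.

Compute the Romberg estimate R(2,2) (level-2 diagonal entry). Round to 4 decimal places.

-7.2888

R(0,0) (trapezoid, 1 panel, h=1.8000): -8.490240
R(1,0) (trapezoid, 2 panels, h=0.9000): -7.648245
R(2,0) (trapezoid, 4 panels, h=0.4500): -7.382388
R(1,1) = -7.648245 + (-7.648245 − (-8.490240))/3 = -7.367580
R(2,1) = -7.382388 + (-7.382388 − (-7.648245))/3 = -7.293769
R(2,2) = -7.293769 + (-7.293769 − (-7.367580))/15 = -7.288848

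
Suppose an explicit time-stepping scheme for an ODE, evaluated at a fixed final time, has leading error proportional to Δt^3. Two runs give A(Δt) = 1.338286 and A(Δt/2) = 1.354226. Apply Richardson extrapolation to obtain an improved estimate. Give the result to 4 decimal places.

1.3565

Extrapolated value = (8·A(Δt/2) − A(Δt)) / (8 − 1)
= (8·1.354226 − 1.338286) / 7
= 9.495522 / 7 = 1.356503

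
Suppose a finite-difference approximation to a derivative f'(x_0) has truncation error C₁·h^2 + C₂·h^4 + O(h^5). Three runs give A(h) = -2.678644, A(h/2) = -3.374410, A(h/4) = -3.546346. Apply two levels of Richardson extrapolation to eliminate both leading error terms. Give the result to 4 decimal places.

First eliminate the h^2 term (factor 2^2 = 4):
  B₁ = (4·(-3.374410) − (-2.678644))/3 = -3.606332
  B₂ = (4·(-3.546346) − (-3.374410))/3 = -3.603658
Then eliminate the h^4 term (factor 2^4 = 16):
  (16·(-3.603658) − (-3.606332))/15 = -3.603480

-3.6035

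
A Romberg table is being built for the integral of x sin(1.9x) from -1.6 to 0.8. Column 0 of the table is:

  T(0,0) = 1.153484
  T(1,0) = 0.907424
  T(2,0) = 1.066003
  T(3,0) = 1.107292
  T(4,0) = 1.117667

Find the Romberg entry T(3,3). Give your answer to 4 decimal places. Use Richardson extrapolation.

1.1209

Richardson extrapolation on the trapezoidal column (denominator 4−1=3):
T(1,1) = (4·0.907424 − 1.153484) / 3 = 0.825404
T(2,1) = 1.066003 + (1.066003 − 0.907424)/3 = 1.118863
T(3,1) = 1.107292 + (1.107292 − 1.066003)/3 = 1.121055
T(2,2) = 1.118863 + (1.118863 − 0.825404)/15 = 1.138427
T(3,2) = (16·1.121055 − 1.118863) / 15 = 1.121201
T(3,3) = (64·1.121201 − 1.138427) / 63 = 1.120928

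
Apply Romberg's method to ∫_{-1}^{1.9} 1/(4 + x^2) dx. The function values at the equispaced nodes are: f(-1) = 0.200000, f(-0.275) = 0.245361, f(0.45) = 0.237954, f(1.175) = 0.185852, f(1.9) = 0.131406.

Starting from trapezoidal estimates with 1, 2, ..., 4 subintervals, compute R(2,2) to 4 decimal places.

R(0,0) (trapezoid, 1 panel, h=2.9000): 0.480539
R(1,0) (trapezoid, 2 panels, h=1.4500): 0.585303
R(2,0) (trapezoid, 4 panels, h=0.7250): 0.605281
R(1,1) = 0.585303 + (0.585303 − 0.480539)/3 = 0.620224
R(2,1) = 0.605281 + (0.605281 − 0.585303)/3 = 0.611940
R(2,2) = 0.611940 + (0.611940 − 0.620224)/15 = 0.611388

0.6114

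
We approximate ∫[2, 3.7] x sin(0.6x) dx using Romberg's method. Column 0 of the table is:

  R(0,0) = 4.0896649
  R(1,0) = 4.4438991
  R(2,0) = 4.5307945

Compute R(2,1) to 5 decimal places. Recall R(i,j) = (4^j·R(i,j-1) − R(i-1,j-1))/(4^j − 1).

Richardson extrapolation on the trapezoidal column (denominator 4−1=3):
R(2,1) = 4.5307945 + (4.5307945 − 4.4438991)/3 = 4.5597596

4.55976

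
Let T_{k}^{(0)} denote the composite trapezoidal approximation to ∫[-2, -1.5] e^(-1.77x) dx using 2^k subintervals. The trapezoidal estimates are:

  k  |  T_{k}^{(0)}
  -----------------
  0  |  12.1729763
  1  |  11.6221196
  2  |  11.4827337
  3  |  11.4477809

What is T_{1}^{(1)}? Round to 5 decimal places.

11.43850

Richardson extrapolation on the trapezoidal column (denominator 4−1=3):
T_{1}^{(1)} = (4·11.6221196 − 12.1729763) / 3 = 11.4385007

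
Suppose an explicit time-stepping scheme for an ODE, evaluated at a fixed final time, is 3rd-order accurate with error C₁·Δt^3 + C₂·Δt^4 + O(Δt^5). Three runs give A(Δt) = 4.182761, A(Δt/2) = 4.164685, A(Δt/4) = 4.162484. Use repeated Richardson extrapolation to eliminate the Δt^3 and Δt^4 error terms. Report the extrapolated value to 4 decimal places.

4.1622

First eliminate the Δt^3 term (factor 2^3 = 8):
  B₁ = (8·4.164685 − 4.182761)/7 = 4.162103
  B₂ = (8·4.162484 − 4.164685)/7 = 4.162170
Then eliminate the Δt^4 term (factor 2^4 = 16):
  (16·4.162170 − 4.162103)/15 = 4.162174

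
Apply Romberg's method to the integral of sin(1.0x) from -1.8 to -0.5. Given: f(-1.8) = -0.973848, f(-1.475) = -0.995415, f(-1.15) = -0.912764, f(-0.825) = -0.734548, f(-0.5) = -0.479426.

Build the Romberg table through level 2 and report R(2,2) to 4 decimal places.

R(0,0) (trapezoid, 1 panel, h=1.3000): -0.944628
R(1,0) (trapezoid, 2 panels, h=0.6500): -1.065611
R(2,0) (trapezoid, 4 panels, h=0.3250): -1.095043
R(1,1) = -1.065611 + (-1.065611 − (-0.944628))/3 = -1.105939
R(2,1) = -1.095043 + (-1.095043 − (-1.065611))/3 = -1.104854
R(2,2) = -1.104854 + (-1.104854 − (-1.105939))/15 = -1.104782

-1.1048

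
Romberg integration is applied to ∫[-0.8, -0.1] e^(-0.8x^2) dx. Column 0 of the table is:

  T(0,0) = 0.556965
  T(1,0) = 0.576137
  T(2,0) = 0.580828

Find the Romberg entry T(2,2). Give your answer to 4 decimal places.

0.5824

T(1,1) = 0.576137 + (0.576137 − 0.556965)/3 = 0.582528
T(2,1) = (4·0.580828 − 0.576137) / 3 = 0.582392
T(2,2) = (16·0.582392 − 0.582528) / 15 = 0.582383
(Column j=1 coincides with Simpson's rule on the same nodes.)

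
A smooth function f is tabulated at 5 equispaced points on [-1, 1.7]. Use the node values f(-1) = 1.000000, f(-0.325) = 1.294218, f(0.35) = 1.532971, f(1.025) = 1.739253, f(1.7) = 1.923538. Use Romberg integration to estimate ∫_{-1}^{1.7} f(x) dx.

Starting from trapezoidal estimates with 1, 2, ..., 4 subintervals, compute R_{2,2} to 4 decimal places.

R_{0,0} (trapezoid, 1 panel, h=2.7000): 3.946776
R_{1,0} (trapezoid, 2 panels, h=1.3500): 4.042899
R_{2,0} (trapezoid, 4 panels, h=0.6750): 4.069042
R_{1,1} = 4.042899 + (4.042899 − 3.946776)/3 = 4.074940
R_{2,1} = 4.069042 + (4.069042 − 4.042899)/3 = 4.077756
R_{2,2} = 4.077756 + (4.077756 − 4.074940)/15 = 4.077944

4.0779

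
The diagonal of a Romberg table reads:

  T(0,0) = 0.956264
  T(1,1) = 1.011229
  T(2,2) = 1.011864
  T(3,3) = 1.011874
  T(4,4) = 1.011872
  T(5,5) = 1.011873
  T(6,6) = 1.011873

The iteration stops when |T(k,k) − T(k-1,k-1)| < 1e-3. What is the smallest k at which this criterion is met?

k = 2

|T(1,1) − T(0,0)| = 0.054965 ≥ 1e-3
|T(2,2) − T(1,1)| = 0.000635 < 1e-3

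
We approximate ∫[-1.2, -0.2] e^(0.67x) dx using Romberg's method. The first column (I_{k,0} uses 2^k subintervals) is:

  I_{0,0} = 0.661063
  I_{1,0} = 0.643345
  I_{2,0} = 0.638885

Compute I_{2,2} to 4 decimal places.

Richardson extrapolation on the trapezoidal column (denominator 4−1=3):
I_{1,1} = 0.643345 + (0.643345 − 0.661063)/3 = 0.637439
I_{2,1} = 0.638885 + (0.638885 − 0.643345)/3 = 0.637398
I_{2,2} = (16·0.637398 − 0.637439) / 15 = 0.637395

0.6374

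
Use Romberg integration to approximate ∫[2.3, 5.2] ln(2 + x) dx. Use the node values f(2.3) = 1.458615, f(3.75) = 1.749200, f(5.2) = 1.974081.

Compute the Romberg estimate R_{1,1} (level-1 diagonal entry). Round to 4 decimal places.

5.0409

R_{0,0} (trapezoid, 1 panel, h=2.9000): 4.977409
R_{1,0} (trapezoid, 2 panels, h=1.4500): 5.025045
R_{1,1} = 5.025045 + (5.025045 − 4.977409)/3 = 5.040924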